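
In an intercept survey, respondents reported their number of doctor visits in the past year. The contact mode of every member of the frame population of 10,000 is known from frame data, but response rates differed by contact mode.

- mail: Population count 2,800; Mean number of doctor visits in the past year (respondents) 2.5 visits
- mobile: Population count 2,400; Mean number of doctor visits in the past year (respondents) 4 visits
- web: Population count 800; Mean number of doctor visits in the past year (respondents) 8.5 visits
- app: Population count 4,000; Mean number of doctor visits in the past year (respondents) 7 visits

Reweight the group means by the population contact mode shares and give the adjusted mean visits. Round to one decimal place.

5.1

Each cell contributes population-share × respondent value:
  mail: (2,800/10,000) × 2.5 = 0.7
  mobile: (2,400/10,000) × 4 = 0.96
  web: (800/10,000) × 8.5 = 0.68
  app: (4,000/10,000) × 7 = 2.8
Post-stratified estimate = 5.14 → 5.1.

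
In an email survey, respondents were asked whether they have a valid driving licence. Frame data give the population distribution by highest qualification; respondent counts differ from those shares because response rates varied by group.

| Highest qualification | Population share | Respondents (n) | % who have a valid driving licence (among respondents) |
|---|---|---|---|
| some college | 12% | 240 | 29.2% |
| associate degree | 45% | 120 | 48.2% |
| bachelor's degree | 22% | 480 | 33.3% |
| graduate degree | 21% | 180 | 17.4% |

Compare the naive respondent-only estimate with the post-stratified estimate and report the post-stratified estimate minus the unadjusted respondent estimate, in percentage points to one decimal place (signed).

+4.9 percentage points

Unadjusted (pooled respondent) estimate weights by respondent counts:
  (240/1020)×29.2 + (120/1020)×48.2 + (480/1020)×33.3 + (180/1020)×17.4 = 31.2824%
Post-stratified estimate weights by population shares:
  0.12×29.2 + 0.45×48.2 + 0.22×33.3 + 0.21×17.4 = 36.174%
Difference = 36.174 − 31.2824 = 4.8916 pp.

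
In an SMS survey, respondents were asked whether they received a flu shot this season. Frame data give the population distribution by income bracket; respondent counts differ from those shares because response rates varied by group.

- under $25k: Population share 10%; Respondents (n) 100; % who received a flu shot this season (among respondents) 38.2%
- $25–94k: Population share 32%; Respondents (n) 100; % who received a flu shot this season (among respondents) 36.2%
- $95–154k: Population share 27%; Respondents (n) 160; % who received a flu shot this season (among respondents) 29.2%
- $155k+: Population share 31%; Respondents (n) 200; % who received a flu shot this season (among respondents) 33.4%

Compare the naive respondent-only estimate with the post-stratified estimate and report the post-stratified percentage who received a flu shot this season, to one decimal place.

Unadjusted (pooled respondent) estimate weights by respondent counts:
  (100/560)×38.2 + (100/560)×36.2 + (160/560)×29.2 + (200/560)×33.4 = 33.5571%
Reweighting by population income bracket shares:
  0.1×38.2 + 0.32×36.2 + 0.27×29.2 + 0.31×33.4 = 33.642%

33.6%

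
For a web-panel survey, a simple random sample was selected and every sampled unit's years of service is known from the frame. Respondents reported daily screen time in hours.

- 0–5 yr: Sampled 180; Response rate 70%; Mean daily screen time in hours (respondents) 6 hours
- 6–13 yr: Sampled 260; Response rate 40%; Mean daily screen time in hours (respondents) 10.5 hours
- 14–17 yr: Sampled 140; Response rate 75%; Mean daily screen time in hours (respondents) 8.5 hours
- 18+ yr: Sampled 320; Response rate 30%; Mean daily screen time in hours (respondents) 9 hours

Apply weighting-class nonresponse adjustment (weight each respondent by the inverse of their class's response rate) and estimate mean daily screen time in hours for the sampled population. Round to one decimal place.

Inverse-response-rate weighting restores each class to its sampled count, so class totals weight by n_sampled:
  0–5 yr: 180 × 6 = 1080
  6–13 yr: 260 × 10.5 = 2730
  14–17 yr: 140 × 8.5 = 1190
  18+ yr: 320 × 9 = 2880
Adjusted estimate = 7880 / 900 = 8.75556 → 8.8.

8.8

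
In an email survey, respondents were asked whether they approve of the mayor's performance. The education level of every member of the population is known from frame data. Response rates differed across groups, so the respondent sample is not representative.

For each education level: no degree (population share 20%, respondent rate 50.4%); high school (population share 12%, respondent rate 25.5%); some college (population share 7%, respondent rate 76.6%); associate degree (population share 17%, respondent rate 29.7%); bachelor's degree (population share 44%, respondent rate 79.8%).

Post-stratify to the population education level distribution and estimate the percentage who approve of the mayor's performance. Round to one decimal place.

58.7%

Post-stratification weights by population share, not respondent share:
  no degree: 0.2 × 50.4 = 10.08
  high school: 0.12 × 25.5 = 3.06
  some college: 0.07 × 76.6 = 5.362
  associate degree: 0.17 × 29.7 = 5.049
  bachelor's degree: 0.44 × 79.8 = 35.112
Post-stratified estimate = 58.663 → 58.7%.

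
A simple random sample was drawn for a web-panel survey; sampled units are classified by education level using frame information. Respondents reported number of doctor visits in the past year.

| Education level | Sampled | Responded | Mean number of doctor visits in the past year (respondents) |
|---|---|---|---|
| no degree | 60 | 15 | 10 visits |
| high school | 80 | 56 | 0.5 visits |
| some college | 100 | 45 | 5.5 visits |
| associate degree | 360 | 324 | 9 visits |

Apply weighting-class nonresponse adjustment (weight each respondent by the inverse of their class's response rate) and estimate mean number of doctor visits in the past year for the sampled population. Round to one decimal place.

Response rates by class: no degree 15/60 = 25%, high school 56/80 = 70%, some college 45/100 = 45%, associate degree 324/360 = 90%.
With weight = n_sampled/n_responded per class, the weighted class total is n_sampled:
  no degree: 60 × 10 = 600
  high school: 80 × 0.5 = 40
  some college: 100 × 5.5 = 550
  associate degree: 360 × 9 = 3240
Adjusted estimate = 4430 / 600 = 7.38333 → 7.4.

7.4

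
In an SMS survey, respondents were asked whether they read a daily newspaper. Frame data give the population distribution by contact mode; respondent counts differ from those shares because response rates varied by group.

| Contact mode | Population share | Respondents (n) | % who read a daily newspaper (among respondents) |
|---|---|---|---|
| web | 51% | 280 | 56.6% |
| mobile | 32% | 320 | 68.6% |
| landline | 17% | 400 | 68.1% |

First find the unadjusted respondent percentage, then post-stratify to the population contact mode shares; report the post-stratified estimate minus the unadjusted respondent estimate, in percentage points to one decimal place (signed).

-2.6 percentage points

Naive respondent-only estimate (weights = respondent counts):
  (280/1000)×56.6 + (320/1000)×68.6 + (400/1000)×68.1 = 65.04%
Post-stratifying to population shares instead:
  0.51×56.6 + 0.32×68.6 + 0.17×68.1 = 62.395%
Difference = 62.395 − 65.04 = -2.645 pp.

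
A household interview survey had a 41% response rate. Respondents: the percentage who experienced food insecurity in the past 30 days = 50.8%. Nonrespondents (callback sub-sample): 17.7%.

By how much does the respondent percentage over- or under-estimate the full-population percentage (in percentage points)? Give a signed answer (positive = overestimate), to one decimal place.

Nonresponse fraction = 1 − 0.41 = 0.59.
Bias = (nonresponse fraction) × (respondent percentage − nonrespondent percentage)
     = 0.59 × (50.8 − 17.7) = 0.59 × 33.1 = 19.529.

+19.5 percentage points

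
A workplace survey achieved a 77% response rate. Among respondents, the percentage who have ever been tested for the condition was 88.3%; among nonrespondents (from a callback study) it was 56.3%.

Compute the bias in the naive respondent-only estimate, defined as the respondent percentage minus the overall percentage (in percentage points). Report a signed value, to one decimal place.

+7.4 percentage points

Nonresponse fraction = 1 − 0.77 = 0.23.
Bias = (nonresponse fraction) × (respondent percentage − nonrespondent percentage)
     = 0.23 × (88.3 − 56.3) = 0.23 × 32 = 7.36.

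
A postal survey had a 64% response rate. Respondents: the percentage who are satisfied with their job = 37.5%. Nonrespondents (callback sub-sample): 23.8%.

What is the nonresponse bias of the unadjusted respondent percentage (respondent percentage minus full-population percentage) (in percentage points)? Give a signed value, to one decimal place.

Nonresponse fraction = 1 − 0.64 = 0.36.
Bias = (nonresponse fraction) × (respondent percentage − nonrespondent percentage)
     = 0.36 × (37.5 − 23.8) = 0.36 × 13.7 = 4.932.

+4.9 percentage points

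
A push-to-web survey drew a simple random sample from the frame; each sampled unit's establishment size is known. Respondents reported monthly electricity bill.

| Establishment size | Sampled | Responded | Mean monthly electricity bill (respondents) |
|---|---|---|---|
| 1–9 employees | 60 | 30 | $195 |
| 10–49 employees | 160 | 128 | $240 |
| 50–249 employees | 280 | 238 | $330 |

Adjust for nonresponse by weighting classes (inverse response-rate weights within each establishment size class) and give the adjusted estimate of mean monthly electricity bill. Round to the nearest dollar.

$285

Response rates by class: 1–9 employees 30/60 = 50%, 10–49 employees 128/160 = 80%, 50–249 employees 238/280 = 85%.
With weight = n_sampled/n_responded per class, the weighted class total is n_sampled:
  1–9 employees: 60 × 195 = 11,700
  10–49 employees: 160 × 240 = 38,400
  50–249 employees: 280 × 330 = 92,400
Adjusted estimate = 142,500 / 500 = 285 → $285.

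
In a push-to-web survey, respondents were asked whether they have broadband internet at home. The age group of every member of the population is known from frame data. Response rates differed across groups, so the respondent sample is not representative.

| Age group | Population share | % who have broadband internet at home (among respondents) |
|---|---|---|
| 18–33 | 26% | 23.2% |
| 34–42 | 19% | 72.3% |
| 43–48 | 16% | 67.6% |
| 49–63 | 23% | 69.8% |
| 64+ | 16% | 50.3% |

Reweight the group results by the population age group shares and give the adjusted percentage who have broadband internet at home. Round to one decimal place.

Each cell contributes population-share × respondent value:
  18–33: 0.26 × 23.2 = 6.032
  34–42: 0.19 × 72.3 = 13.737
  43–48: 0.16 × 67.6 = 10.816
  49–63: 0.23 × 69.8 = 16.054
  64+: 0.16 × 50.3 = 8.048
Post-stratified estimate = 54.687 → 54.7%.

54.7%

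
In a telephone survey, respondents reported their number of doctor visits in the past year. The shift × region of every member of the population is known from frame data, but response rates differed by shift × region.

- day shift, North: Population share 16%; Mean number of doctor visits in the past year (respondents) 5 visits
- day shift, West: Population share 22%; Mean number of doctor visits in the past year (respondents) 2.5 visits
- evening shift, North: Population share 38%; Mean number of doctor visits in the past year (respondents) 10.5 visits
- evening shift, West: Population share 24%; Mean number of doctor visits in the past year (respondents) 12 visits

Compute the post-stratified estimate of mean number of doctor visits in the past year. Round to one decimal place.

8.2

Each cell contributes population-share × respondent value:
  day shift, North: 0.16 × 5 = 0.8
  day shift, West: 0.22 × 2.5 = 0.55
  evening shift, North: 0.38 × 10.5 = 3.99
  evening shift, West: 0.24 × 12 = 2.88
Post-stratified estimate = 8.22 → 8.2.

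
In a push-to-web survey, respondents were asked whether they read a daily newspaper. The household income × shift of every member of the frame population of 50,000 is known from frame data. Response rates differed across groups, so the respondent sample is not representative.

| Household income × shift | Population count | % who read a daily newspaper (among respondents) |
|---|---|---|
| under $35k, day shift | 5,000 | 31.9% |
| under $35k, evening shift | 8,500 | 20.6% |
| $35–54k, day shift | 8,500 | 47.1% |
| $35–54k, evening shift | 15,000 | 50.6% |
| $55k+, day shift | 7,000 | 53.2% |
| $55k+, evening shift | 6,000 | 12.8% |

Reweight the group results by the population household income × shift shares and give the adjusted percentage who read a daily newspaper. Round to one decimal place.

Weight each group's respondent value by its population share:
  under $35k, day shift: (5,000/50,000) × 31.9 = 3.19
  under $35k, evening shift: (8,500/50,000) × 20.6 = 3.502
  $35–54k, day shift: (8,500/50,000) × 47.1 = 8.007
  $35–54k, evening shift: (15,000/50,000) × 50.6 = 15.18
  $55k+, day shift: (7,000/50,000) × 53.2 = 7.448
  $55k+, evening shift: (6,000/50,000) × 12.8 = 1.536
Post-stratified estimate = 38.863 → 38.9%.

38.9%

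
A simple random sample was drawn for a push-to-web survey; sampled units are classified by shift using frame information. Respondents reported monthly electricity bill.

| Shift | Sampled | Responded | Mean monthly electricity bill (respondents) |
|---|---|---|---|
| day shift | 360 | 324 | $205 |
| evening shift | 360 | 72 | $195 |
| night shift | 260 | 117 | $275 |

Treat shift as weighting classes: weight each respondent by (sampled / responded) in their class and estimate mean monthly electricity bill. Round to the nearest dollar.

$220

Response rates by class: day shift 324/360 = 90%, evening shift 72/360 = 20%, night shift 117/260 = 45%.
Each respondent's weight = sampled/responded in their class; summing within a class gives n_sampled, so:
  day shift: 360 × 205 = 73,800
  evening shift: 360 × 195 = 70,200
  night shift: 260 × 275 = 71,500
Adjusted estimate = 215,500 / 980 = 219.898 → $220.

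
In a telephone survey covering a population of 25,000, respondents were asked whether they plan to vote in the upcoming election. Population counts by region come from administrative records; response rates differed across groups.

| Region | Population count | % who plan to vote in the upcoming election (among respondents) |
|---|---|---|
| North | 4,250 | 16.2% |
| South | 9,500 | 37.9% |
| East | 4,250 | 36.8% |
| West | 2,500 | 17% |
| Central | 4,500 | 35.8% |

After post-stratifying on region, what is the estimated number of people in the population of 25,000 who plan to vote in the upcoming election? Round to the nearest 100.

7,900

Each cell contributes its population count × the respondent rate:
  North: 4,250 × 16.2% = 688.5
  South: 9,500 × 37.9% = 3600.5
  East: 4,250 × 36.8% = 1564
  West: 2,500 × 17% = 425
  Central: 4,500 × 35.8% = 1611
Estimated total = 7889 → 7,900.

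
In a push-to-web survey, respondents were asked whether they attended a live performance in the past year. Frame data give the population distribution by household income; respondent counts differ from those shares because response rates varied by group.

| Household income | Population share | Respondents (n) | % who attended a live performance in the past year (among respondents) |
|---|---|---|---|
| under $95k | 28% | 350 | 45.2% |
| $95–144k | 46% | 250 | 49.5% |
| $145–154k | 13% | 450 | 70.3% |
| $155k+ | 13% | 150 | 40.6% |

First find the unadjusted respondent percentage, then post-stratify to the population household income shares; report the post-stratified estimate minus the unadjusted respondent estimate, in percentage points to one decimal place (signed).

-5.1 percentage points

Unadjusted (pooled respondent) estimate weights by respondent counts:
  (350/1200)×45.2 + (250/1200)×49.5 + (450/1200)×70.3 + (150/1200)×40.6 = 54.9333%
Post-stratifying to population shares instead:
  0.28×45.2 + 0.46×49.5 + 0.13×70.3 + 0.13×40.6 = 49.843%
Difference = 49.843 − 54.9333 = -5.0903 pp.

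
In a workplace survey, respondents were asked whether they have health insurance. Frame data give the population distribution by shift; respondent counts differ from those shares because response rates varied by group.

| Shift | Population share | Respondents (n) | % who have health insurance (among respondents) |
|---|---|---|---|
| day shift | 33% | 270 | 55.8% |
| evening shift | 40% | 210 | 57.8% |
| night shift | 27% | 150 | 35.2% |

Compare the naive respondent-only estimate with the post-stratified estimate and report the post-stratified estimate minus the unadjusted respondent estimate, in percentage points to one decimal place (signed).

Without adjustment, the pooled respondent share is:
  (270/630)×55.8 + (210/630)×57.8 + (150/630)×35.2 = 51.5619%
Post-stratifying to population shares instead:
  0.33×55.8 + 0.4×57.8 + 0.27×35.2 = 51.038%
Difference = 51.038 − 51.5619 = -0.5239 pp.

-0.5 percentage points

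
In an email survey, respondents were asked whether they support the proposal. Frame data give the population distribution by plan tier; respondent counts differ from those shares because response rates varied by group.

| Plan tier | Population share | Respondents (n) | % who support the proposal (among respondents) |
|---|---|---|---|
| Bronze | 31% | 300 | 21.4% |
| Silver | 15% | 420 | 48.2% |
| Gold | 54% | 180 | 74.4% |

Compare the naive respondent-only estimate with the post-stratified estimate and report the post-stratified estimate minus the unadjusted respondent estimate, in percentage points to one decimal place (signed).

Without adjustment, the pooled respondent share is:
  (300/900)×21.4 + (420/900)×48.2 + (180/900)×74.4 = 44.5067%
Reweighting by population plan tier shares:
  0.31×21.4 + 0.15×48.2 + 0.54×74.4 = 54.04%
Difference = 54.04 − 44.5067 = 9.5333 pp.

+9.5 percentage points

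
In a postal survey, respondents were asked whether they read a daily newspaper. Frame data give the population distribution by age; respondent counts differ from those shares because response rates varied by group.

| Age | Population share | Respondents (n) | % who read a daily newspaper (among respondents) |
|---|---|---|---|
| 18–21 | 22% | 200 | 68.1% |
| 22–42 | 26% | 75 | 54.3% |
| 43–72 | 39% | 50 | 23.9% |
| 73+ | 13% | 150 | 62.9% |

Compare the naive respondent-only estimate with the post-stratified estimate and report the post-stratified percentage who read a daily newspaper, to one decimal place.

46.6%

Unadjusted (pooled respondent) estimate weights by respondent counts:
  (200/475)×68.1 + (75/475)×54.3 + (50/475)×23.9 + (150/475)×62.9 = 59.6263%
Post-stratified estimate weights by population shares:
  0.22×68.1 + 0.26×54.3 + 0.39×23.9 + 0.13×62.9 = 46.598%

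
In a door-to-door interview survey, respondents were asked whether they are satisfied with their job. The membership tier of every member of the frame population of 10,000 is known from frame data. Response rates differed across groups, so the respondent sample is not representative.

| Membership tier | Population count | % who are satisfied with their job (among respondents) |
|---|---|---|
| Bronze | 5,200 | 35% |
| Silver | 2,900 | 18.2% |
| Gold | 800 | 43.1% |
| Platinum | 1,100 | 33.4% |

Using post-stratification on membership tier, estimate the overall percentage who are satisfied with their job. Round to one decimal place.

30.6%

Weight each group's respondent value by its population share:
  Bronze: (5,200/10,000) × 35 = 18.2
  Silver: (2,900/10,000) × 18.2 = 5.278
  Gold: (800/10,000) × 43.1 = 3.448
  Platinum: (1,100/10,000) × 33.4 = 3.674
Post-stratified estimate = 30.6 → 30.6%.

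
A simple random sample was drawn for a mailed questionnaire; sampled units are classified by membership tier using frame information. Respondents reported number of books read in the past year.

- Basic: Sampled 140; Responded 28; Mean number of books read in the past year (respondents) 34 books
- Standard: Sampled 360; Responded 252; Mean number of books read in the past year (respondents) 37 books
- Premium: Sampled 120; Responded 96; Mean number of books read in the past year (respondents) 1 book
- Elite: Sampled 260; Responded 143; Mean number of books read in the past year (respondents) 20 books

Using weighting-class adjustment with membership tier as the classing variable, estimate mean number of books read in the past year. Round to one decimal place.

Class response rates: Basic 28/140 = 20%, Standard 252/360 = 70%, Premium 96/120 = 80%, Elite 143/260 = 55%.
Weighting each respondent by the inverse class response rate inflates each class back to its sampled size, so the class weight is n_sampled:
  Basic: 140 × 34 = 4760
  Standard: 360 × 37 = 13,320
  Premium: 120 × 1 = 120
  Elite: 260 × 20 = 5200
Adjusted estimate = 23,400 / 880 = 26.5909 → 26.6.

26.6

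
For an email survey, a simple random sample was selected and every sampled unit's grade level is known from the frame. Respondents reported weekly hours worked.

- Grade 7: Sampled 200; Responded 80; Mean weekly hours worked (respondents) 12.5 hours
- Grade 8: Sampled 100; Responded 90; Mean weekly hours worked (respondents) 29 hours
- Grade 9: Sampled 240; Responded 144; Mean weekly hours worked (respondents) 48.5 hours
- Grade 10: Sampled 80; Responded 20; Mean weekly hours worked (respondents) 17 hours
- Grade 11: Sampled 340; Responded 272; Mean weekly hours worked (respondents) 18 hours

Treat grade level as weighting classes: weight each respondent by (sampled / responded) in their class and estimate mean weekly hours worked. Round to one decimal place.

Response rates by class: Grade 7 80/200 = 40%, Grade 8 90/100 = 90%, Grade 9 144/240 = 60%, Grade 10 20/80 = 25%, Grade 11 272/340 = 80%.
Each respondent's weight = sampled/responded in their class; summing within a class gives n_sampled, so:
  Grade 7: 200 × 12.5 = 2500
  Grade 8: 100 × 29 = 2900
  Grade 9: 240 × 48.5 = 11,640
  Grade 10: 80 × 17 = 1360
  Grade 11: 340 × 18 = 6120
Adjusted estimate = 24,520 / 960 = 25.5417 → 25.5.

25.5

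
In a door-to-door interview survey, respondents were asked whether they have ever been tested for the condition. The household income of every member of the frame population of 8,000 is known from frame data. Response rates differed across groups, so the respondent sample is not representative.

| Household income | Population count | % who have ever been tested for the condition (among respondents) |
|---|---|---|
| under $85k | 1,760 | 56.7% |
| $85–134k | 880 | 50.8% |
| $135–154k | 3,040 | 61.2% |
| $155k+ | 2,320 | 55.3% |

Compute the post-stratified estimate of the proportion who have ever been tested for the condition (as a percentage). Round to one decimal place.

57.4%

Reweight to the known household income distribution:
  under $85k: (1,760/8,000) × 56.7 = 12.474
  $85–134k: (880/8,000) × 50.8 = 5.588
  $135–154k: (3,040/8,000) × 61.2 = 23.256
  $155k+: (2,320/8,000) × 55.3 = 16.037
Post-stratified estimate = 57.355 → 57.4%.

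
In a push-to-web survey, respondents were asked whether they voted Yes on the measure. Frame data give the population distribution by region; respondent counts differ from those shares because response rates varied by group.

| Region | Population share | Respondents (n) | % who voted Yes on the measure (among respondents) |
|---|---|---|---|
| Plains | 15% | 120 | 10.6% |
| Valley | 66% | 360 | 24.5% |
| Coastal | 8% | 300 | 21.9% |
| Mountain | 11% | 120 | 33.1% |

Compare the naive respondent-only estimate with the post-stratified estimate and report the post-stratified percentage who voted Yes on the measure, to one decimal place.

23.2%

Unadjusted (pooled respondent) estimate weights by respondent counts:
  (120/900)×10.6 + (360/900)×24.5 + (300/900)×21.9 + (120/900)×33.1 = 22.9267%
Post-stratifying to population shares instead:
  0.15×10.6 + 0.66×24.5 + 0.08×21.9 + 0.11×33.1 = 23.153%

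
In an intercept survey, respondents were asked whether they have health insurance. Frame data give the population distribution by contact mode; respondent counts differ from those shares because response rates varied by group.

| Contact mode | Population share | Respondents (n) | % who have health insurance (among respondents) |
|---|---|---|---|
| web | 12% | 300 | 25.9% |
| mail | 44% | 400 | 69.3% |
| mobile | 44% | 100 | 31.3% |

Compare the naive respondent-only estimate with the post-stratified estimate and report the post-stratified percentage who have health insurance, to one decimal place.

47.4%

Unadjusted (pooled respondent) estimate weights by respondent counts:
  (300/800)×25.9 + (400/800)×69.3 + (100/800)×31.3 = 48.275%
Post-stratifying to population shares instead:
  0.12×25.9 + 0.44×69.3 + 0.44×31.3 = 47.372%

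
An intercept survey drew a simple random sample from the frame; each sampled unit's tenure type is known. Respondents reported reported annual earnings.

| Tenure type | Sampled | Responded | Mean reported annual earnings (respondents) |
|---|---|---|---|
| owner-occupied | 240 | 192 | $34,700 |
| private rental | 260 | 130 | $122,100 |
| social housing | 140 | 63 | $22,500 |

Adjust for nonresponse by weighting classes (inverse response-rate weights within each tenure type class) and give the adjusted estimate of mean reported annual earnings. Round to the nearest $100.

$67,500

Response rates by class: owner-occupied 192/240 = 80%, private rental 130/260 = 50%, social housing 63/140 = 45%.
Each respondent's weight = sampled/responded in their class; summing within a class gives n_sampled, so:
  owner-occupied: 240 × 34,700 = 8,328,000
  private rental: 260 × 122,100 = 31,746,000
  social housing: 140 × 22,500 = 3,150,000
Adjusted estimate = 43,224,000 / 640 = 67537.5 → $67,500.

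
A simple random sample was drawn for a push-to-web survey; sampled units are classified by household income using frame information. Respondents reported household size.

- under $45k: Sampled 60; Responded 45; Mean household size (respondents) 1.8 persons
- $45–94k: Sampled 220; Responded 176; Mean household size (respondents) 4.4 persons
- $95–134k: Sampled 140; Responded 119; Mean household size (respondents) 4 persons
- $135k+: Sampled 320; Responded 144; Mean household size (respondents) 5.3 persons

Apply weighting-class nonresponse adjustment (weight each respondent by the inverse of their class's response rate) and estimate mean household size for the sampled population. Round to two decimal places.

Response rates by class: under $45k 45/60 = 75%, $45–94k 176/220 = 80%, $95–134k 119/140 = 85%, $135k+ 144/320 = 45%.
Each respondent's weight = sampled/responded in their class; summing within a class gives n_sampled, so:
  under $45k: 60 × 1.8 = 108
  $45–94k: 220 × 4.4 = 968
  $95–134k: 140 × 4 = 560
  $135k+: 320 × 5.3 = 1696
Adjusted estimate = 3332 / 740 = 4.5027 → 4.50.

4.50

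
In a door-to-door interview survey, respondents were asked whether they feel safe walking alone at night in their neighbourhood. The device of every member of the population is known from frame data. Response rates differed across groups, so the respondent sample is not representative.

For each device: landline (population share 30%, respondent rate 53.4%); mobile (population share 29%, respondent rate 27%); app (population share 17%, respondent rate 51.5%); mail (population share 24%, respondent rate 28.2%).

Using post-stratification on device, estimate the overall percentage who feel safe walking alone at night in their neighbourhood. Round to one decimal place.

Each cell contributes population-share × respondent value:
  landline: 0.3 × 53.4 = 16.02
  mobile: 0.29 × 27 = 7.83
  app: 0.17 × 51.5 = 8.755
  mail: 0.24 × 28.2 = 6.768
Post-stratified estimate = 39.373 → 39.4%.

39.4%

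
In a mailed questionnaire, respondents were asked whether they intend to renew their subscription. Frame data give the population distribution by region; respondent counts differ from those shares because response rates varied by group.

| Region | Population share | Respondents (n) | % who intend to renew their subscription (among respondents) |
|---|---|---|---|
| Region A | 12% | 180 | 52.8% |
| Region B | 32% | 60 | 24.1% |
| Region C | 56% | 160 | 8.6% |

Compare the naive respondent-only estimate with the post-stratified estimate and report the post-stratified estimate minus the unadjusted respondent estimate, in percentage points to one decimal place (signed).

Without adjustment, the pooled respondent share is:
  (180/400)×52.8 + (60/400)×24.1 + (160/400)×8.6 = 30.815%
Post-stratifying to population shares instead:
  0.12×52.8 + 0.32×24.1 + 0.56×8.6 = 18.864%
Difference = 18.864 − 30.815 = -11.951 pp.

-12.0 percentage points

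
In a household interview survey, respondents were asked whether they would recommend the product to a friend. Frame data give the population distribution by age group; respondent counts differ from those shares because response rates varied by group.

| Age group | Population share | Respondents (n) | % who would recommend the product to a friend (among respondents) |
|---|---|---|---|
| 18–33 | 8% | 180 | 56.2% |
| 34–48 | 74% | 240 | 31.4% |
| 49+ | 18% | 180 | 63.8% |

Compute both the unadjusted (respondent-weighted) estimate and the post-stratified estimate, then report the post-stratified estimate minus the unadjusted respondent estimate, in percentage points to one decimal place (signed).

Naive respondent-only estimate (weights = respondent counts):
  (180/600)×56.2 + (240/600)×31.4 + (180/600)×63.8 = 48.56%
Post-stratifying to population shares instead:
  0.08×56.2 + 0.74×31.4 + 0.18×63.8 = 39.216%
Difference = 39.216 − 48.56 = -9.344 pp.

-9.3 percentage points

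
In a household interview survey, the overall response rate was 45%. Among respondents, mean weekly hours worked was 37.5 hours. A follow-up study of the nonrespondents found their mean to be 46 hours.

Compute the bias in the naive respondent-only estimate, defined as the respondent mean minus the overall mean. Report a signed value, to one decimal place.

Nonresponse fraction = 1 − 0.45 = 0.55.
Bias = (nonresponse fraction) × (respondent mean − nonrespondent mean)
     = 0.55 × (37.5 − 46) = 0.55 × -8.5 = -4.675.

-4.7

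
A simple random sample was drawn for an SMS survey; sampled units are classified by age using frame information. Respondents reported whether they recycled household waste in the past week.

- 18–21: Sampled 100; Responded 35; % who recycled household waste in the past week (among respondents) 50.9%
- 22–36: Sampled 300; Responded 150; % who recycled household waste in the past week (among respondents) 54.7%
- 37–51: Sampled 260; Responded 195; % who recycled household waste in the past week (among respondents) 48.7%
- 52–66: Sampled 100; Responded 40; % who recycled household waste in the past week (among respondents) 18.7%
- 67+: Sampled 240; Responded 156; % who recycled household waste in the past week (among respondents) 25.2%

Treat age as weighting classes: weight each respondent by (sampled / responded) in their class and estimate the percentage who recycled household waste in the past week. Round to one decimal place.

Class response rates: 18–21 35/100 = 35%, 22–36 150/300 = 50%, 37–51 195/260 = 75%, 52–66 40/100 = 40%, 67+ 156/240 = 65%.
Weighting each respondent by the inverse class response rate inflates each class back to its sampled size, so the class weight is n_sampled:
  18–21: 100 × 50.9 = 5090
  22–36: 300 × 54.7 = 16,410
  37–51: 260 × 48.7 = 12,662
  52–66: 100 × 18.7 = 1870
  67+: 240 × 25.2 = 6048
Adjusted estimate = 42,080 / 1,000 = 42.08 → 42.1%.

42.1%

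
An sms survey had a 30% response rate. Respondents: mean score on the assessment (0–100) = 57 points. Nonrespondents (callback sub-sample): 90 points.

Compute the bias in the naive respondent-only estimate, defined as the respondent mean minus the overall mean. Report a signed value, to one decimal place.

Nonresponse fraction = 1 − 0.3 = 0.7.
Bias = (nonresponse fraction) × (respondent mean − nonrespondent mean)
     = 0.7 × (57 − 90) = 0.7 × -33 = -23.1.

-23.1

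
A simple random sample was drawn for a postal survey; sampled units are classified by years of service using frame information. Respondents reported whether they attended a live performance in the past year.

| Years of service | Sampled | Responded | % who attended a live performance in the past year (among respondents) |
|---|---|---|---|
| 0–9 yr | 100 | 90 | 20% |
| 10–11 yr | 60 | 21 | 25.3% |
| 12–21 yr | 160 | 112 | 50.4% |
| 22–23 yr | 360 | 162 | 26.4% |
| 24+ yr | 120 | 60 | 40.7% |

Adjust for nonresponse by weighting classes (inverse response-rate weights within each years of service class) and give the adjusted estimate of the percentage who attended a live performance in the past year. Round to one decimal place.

Response rates by class: 0–9 yr 90/100 = 90%, 10–11 yr 21/60 = 35%, 12–21 yr 112/160 = 70%, 22–23 yr 162/360 = 45%, 24+ yr 60/120 = 50%.
Inverse-response-rate weighting restores each class to its sampled count, so class totals weight by n_sampled:
  0–9 yr: 100 × 20 = 2000
  10–11 yr: 60 × 25.3 = 1518
  12–21 yr: 160 × 50.4 = 8064
  22–23 yr: 360 × 26.4 = 9504
  24+ yr: 120 × 40.7 = 4884
Adjusted estimate = 25,970 / 800 = 32.4625 → 32.5%.

32.5%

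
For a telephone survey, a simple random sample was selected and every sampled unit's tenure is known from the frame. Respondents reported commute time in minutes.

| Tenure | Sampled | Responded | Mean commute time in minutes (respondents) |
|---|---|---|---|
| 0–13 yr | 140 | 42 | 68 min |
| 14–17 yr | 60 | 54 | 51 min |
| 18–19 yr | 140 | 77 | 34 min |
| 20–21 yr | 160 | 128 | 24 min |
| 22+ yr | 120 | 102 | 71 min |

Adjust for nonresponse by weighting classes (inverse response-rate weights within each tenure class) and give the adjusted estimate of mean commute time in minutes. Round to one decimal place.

Response rates by class: 0–13 yr 42/140 = 30%, 14–17 yr 54/60 = 90%, 18–19 yr 77/140 = 55%, 20–21 yr 128/160 = 80%, 22+ yr 102/120 = 85%.
Each respondent's weight = sampled/responded in their class; summing within a class gives n_sampled, so:
  0–13 yr: 140 × 68 = 9520
  14–17 yr: 60 × 51 = 3060
  18–19 yr: 140 × 34 = 4760
  20–21 yr: 160 × 24 = 3840
  22+ yr: 120 × 71 = 8520
Adjusted estimate = 29,700 / 620 = 47.9032 → 47.9.

47.9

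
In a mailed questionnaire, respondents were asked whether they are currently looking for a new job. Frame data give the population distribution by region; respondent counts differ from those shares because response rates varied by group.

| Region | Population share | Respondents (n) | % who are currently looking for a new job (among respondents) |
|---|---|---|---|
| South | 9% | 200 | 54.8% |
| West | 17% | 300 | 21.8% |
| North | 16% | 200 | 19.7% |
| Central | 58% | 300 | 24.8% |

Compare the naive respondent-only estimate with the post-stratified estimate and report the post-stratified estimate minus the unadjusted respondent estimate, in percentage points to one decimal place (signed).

-2.7 percentage points

Without adjustment, the pooled respondent share is:
  (200/1000)×54.8 + (300/1000)×21.8 + (200/1000)×19.7 + (300/1000)×24.8 = 28.88%
Reweighting by population region shares:
  0.09×54.8 + 0.17×21.8 + 0.16×19.7 + 0.58×24.8 = 26.174%
Difference = 26.174 − 28.88 = -2.706 pp.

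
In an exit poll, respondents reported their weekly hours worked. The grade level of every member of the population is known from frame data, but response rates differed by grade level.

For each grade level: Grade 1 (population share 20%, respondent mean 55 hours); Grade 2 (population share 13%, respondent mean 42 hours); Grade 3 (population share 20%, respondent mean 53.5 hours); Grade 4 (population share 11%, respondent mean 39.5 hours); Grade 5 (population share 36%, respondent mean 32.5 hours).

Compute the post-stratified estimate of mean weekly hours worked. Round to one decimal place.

43.2

Weight each group's respondent value by its population share:
  Grade 1: 0.2 × 55 = 11
  Grade 2: 0.13 × 42 = 5.46
  Grade 3: 0.2 × 53.5 = 10.7
  Grade 4: 0.11 × 39.5 = 4.345
  Grade 5: 0.36 × 32.5 = 11.7
Post-stratified estimate = 43.205 → 43.2.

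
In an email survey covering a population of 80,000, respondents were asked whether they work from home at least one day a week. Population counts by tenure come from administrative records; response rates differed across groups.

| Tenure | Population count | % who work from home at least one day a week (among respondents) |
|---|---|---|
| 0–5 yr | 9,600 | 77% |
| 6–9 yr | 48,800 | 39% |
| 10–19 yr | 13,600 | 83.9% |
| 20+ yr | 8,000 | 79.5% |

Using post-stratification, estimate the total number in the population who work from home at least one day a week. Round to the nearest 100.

44,200

Apply each group's respondent rate to its population count:
  0–5 yr: 9,600 × 77% = 7392
  6–9 yr: 48,800 × 39% = 19,032
  10–19 yr: 13,600 × 83.9% = 11410.4
  20+ yr: 8,000 × 79.5% = 6360
Estimated total = 44194.4 → 44,200.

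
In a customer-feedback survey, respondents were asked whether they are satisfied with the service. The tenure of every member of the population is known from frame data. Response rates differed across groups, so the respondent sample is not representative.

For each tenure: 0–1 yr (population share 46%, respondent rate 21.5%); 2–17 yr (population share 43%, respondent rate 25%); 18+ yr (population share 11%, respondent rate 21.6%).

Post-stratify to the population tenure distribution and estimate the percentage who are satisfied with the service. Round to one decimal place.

Each cell contributes population-share × respondent value:
  0–1 yr: 0.46 × 21.5 = 9.89
  2–17 yr: 0.43 × 25 = 10.75
  18+ yr: 0.11 × 21.6 = 2.376
Post-stratified estimate = 23.016 → 23.0%.

23.0%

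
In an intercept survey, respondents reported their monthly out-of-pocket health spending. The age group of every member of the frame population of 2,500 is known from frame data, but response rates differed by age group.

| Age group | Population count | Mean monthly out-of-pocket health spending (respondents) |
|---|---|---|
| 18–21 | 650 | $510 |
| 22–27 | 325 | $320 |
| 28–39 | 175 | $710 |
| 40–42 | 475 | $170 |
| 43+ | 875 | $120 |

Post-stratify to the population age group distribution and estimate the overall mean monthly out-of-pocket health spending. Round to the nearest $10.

$300

Each cell contributes population-share × respondent value:
  18–21: (650/2,500) × 510 = 132.6
  22–27: (325/2,500) × 320 = 41.6
  28–39: (175/2,500) × 710 = 49.7
  40–42: (475/2,500) × 170 = 32.3
  43+: (875/2,500) × 120 = 42
Post-stratified estimate = 298.2 → $300.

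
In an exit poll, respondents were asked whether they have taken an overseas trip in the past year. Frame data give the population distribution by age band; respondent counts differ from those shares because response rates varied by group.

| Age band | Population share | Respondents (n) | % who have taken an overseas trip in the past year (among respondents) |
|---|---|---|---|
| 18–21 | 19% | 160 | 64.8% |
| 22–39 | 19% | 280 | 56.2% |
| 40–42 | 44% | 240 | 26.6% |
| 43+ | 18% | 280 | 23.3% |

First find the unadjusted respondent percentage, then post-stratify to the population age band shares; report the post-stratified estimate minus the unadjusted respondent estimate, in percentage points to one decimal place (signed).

-1.7 percentage points

Naive respondent-only estimate (weights = respondent counts):
  (160/960)×64.8 + (280/960)×56.2 + (240/960)×26.6 + (280/960)×23.3 = 40.6375%
Post-stratified estimate weights by population shares:
  0.19×64.8 + 0.19×56.2 + 0.44×26.6 + 0.18×23.3 = 38.888%
Difference = 38.888 − 40.6375 = -1.7495 pp.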